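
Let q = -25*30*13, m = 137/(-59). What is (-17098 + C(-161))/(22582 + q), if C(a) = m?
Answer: -1008919/757088 ≈ -1.3326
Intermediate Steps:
m = -137/59 (m = 137*(-1/59) = -137/59 ≈ -2.3220)
q = -9750 (q = -750*13 = -9750)
C(a) = -137/59
(-17098 + C(-161))/(22582 + q) = (-17098 - 137/59)/(22582 - 9750) = -1008919/59/12832 = -1008919/59*1/12832 = -1008919/757088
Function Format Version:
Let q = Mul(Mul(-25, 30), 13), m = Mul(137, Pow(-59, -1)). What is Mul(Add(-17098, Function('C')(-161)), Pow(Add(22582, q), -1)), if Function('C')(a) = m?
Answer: Rational(-1008919, 757088) ≈ -1.3326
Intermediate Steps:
m = Rational(-137, 59) (m = Mul(137, Rational(-1, 59)) = Rational(-137, 59) ≈ -2.3220)
q = -9750 (q = Mul(-750, 13) = -9750)
Function('C')(a) = Rational(-137, 59)
Mul(Add(-17098, Function('C')(-161)), Pow(Add(22582, q), -1)) = Mul(Add(-17098, Rational(-137, 59)), Pow(Add(22582, -9750), -1)) = Mul(Rational(-1008919, 59), Pow(12832, -1)) = Mul(Rational(-1008919, 59), Rational(1, 12832)) = Rational(-1008919, 757088)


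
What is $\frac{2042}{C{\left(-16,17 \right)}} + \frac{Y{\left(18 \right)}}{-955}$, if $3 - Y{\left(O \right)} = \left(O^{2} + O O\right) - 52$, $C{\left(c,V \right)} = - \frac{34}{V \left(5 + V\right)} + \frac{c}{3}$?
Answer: $- \frac{64247483}{170945} \approx -375.84$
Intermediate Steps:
$C{\left(c,V \right)} = \frac{c}{3} - \frac{34}{V \left(5 + V\right)}$ ($C{\left(c,V \right)} = - 34 \frac{1}{V \left(5 + V\right)} + c \frac{1}{3} = - \frac{34}{V \left(5 + V\right)} + \frac{c}{3} = \frac{c}{3} - \frac{34}{V \left(5 + V\right)}$)
$Y{\left(O \right)} = 55 - 2 O^{2}$ ($Y{\left(O \right)} = 3 - \left(\left(O^{2} + O O\right) - 52\right) = 3 - \left(\left(O^{2} + O^{2}\right) - 52\right) = 3 - \left(2 O^{2} - 52\right) = 3 - \left(-52 + 2 O^{2}\right) = 55 - 2 O^{2}$)
$\frac{2042}{C{\left(-16,17 \right)}} + \frac{Y{\left(18 \right)}}{-955} = \frac{2042}{\frac{1}{3} \cdot \frac{1}{17} \frac{1}{5 + 17} \left(-102 - 16 \cdot 17^{2} + 5 \cdot 17 \left(-16\right)\right)} + \frac{55 - 2 \cdot 18^{2}}{-955} = \frac{2042}{\frac{1}{3} \cdot \frac{1}{17} \cdot \frac{1}{22} \left(-102 - 4624 - 1360\right)} + \left(55 - 648\right) \left(- \frac{1}{955}\right) = \frac{2042}{\frac{1}{3} \cdot \frac{1}{17} \cdot \frac{1}{22} \left(-6086\right)} - - \frac{593}{955} = \frac{2042}{- \frac{179}{33}} + \frac{593}{955} = 2042 \left(- \frac{33}{179}\right) + \frac{593}{955} = - \frac{67386}{179} + \frac{593}{955} = - \frac{64247483}{170945}$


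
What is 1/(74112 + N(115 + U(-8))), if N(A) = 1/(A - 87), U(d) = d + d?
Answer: 12/889345 ≈ 1.3493e-5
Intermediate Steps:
U(d) = 2*d
N(A) = 1/(-87 + A)
1/(74112 + N(115 + U(-8))) = 1/(74112 + 1/(-87 + (115 + 2*(-8)))) = 1/(74112 + 1/(-87 + (115 - 16))) = 1/(74112 + 1/(-87 + 99)) = 1/(74112 + 1/12) = 1/(889345/12) = 12/889345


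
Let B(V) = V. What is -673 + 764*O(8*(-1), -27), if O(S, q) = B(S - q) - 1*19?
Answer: -673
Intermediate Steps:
O(S, q) = -19 + S - q (O(S, q) = (S - q) - 1*19 = (S - q) - 19 = -19 + S - q)
-673 + 764*O(8*(-1), -27) = -673 + 764*(-19 + 8*(-1) - 1*(-27)) = -673 + 764*(-19 - 8 + 27) = -673 + 764*0 = -673 + 0 = -673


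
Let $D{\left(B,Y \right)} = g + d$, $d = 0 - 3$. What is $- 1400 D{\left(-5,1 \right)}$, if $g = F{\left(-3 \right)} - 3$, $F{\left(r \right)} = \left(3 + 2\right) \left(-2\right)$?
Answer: $22400$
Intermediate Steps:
$F{\left(r \right)} = -10$ ($F{\left(r \right)} = 5 \left(-2\right) = -10$)
$d = -3$ ($d = 0 - 3 = -3$)
$g = -13$ ($g = -10 - 3 = -13$)
$D{\left(B,Y \right)} = -16$ ($D{\left(B,Y \right)} = -13 - 3 = -16$)
$- 1400 D{\left(-5,1 \right)} = \left(-1400\right) \left(-16\right) = 22400$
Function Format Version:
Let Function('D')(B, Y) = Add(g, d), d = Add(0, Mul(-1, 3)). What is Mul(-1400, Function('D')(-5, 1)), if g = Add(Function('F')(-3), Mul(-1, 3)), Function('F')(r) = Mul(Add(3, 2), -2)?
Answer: 22400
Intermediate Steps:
Function('F')(r) = -10 (Function('F')(r) = Mul(5, -2) = -10)
d = -3 (d = Add(0, -3) = -3)
g = -13 (g = Add(-10, Mul(-1, 3)) = Add(-10, -3) = -13)
Function('D')(B, Y) = -16 (Function('D')(B, Y) = Add(-13, -3) = -16)
Mul(-1400, Function('D')(-5, 1)) = Mul(-1400, -16) = 22400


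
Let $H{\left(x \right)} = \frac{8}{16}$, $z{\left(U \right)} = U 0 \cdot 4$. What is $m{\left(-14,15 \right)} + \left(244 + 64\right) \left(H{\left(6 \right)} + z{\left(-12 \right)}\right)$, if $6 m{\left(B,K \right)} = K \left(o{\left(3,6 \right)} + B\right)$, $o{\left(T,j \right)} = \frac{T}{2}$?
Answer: $\frac{491}{4} \approx 122.75$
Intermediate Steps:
$z{\left(U \right)} = 0$ ($z{\left(U \right)} = 0 \cdot 4 = 0$)
$H{\left(x \right)} = \frac{1}{2}$ ($H{\left(x \right)} = 8 \cdot \frac{1}{16} = \frac{1}{2}$)
$o{\left(T,j \right)} = \frac{T}{2}$ ($o{\left(T,j \right)} = T \frac{1}{2} = \frac{T}{2}$)
$m{\left(B,K \right)} = \frac{K \left(\frac{3}{2} + B\right)}{6}$ ($m{\left(B,K \right)} = \frac{K \left(\frac{1}{2} \cdot 3 + B\right)}{6} = \frac{K \left(\frac{3}{2} + B\right)}{6}$)
$m{\left(-14,15 \right)} + \left(244 + 64\right) \left(H{\left(6 \right)} + z{\left(-12 \right)}\right) = \frac{1}{12} \cdot 15 \left(3 + 2 \left(-14\right)\right) + \left(244 + 64\right) \left(\frac{1}{2} + 0\right) = \frac{1}{12} \cdot 15 \left(3 - 28\right) + 308 \cdot \frac{1}{2} = \frac{1}{12} \cdot 15 \left(-25\right) + 154 = - \frac{125}{4} + 154 = \frac{491}{4}$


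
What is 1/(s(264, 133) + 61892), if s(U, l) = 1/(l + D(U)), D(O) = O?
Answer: 397/24571125 ≈ 1.6157e-5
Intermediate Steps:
s(U, l) = 1/(U + l) (s(U, l) = 1/(l + U) = 1/(U + l))
1/(s(264, 133) + 61892) = 1/(1/(264 + 133) + 61892) = 1/(1/397 + 61892) = 1/(24571125/397) = 397/24571125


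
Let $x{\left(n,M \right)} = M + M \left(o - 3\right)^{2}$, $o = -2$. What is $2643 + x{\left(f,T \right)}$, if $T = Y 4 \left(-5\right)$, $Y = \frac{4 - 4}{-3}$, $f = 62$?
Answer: $2643$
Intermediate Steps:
$Y = 0$ ($Y = 0 \left(- \frac{1}{3}\right) = 0$)
$T = 0$ ($T = 0 \cdot 4 \left(-5\right) = 0 \left(-5\right) = 0$)
$x{\left(n,M \right)} = 26 M$ ($x{\left(n,M \right)} = M + M \left(-2 - 3\right)^{2} = M + M \left(-5\right)^{2} = M + M 25 = M + 25 M = 26 M$)
$2643 + x{\left(f,T \right)} = 2643 + 26 \cdot 0 = 2643 + 0 = 2643$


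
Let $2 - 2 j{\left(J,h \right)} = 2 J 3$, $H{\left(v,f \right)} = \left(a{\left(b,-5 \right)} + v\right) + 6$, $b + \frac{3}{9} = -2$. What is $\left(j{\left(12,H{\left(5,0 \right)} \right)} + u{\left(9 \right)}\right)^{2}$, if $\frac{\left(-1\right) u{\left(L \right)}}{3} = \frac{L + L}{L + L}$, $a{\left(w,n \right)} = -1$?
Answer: $1444$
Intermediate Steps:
$b = - \frac{7}{3}$ ($b = - \frac{1}{3} - 2 = - \frac{7}{3} \approx -2.3333$)
$H{\left(v,f \right)} = 5 + v$ ($H{\left(v,f \right)} = \left(-1 + v\right) + 6 = 5 + v$)
$j{\left(J,h \right)} = 1 - 3 J$ ($j{\left(J,h \right)} = 1 - \frac{2 J 3}{2} = 1 - \frac{6 J}{2} = 1 - 3 J$)
$u{\left(L \right)} = -3$ ($u{\left(L \right)} = - 3 \frac{L + L}{L + L} = - 3 \frac{2 L}{2 L} = - 3 \cdot 2 L \frac{1}{2 L} = \left(-3\right) 1 = -3$)
$\left(j{\left(12,H{\left(5,0 \right)} \right)} + u{\left(9 \right)}\right)^{2} = \left(\left(1 - 36\right) - 3\right)^{2} = \left(-35 - 3\right)^{2} = \left(-38\right)^{2} = 1444$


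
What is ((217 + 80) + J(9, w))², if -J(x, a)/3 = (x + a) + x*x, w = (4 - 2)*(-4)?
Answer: 2601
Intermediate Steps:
w = -8 (w = 2*(-4) = -8)
J(x, a) = -3*a - 3*x - 3*x² (J(x, a) = -3*((x + a) + x*x) = -3*((a + x) + x²) = -3*(a + x + x²) = -3*a - 3*x - 3*x²)
((217 + 80) + J(9, w))² = ((217 + 80) + (-3*(-8) - 3*9 - 3*9²))² = (297 + (24 - 27 - 3*81))² = (297 + (24 - 27 - 243))² = (297 - 246)² = 51² = 2601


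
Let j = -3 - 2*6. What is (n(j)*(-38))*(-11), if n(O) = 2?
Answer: 836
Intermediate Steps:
j = -15 (j = -3 - 12 = -15)
(n(j)*(-38))*(-11) = (2*(-38))*(-11) = -76*(-11) = 836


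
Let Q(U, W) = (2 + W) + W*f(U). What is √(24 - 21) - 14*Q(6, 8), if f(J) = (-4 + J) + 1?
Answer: -476 + √3 ≈ -474.27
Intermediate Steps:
f(J) = -3 + J
Q(U, W) = 2 + W + W*(-3 + U) (Q(U, W) = (2 + W) + W*(-3 + U) = 2 + W + W*(-3 + U))
√(24 - 21) - 14*Q(6, 8) = √(24 - 21) - 14*(2 + 8 + 8*(-3 + 6)) = √3 - 14*(2 + 8 + 8*3) = √3 - 14*(2 + 8 + 24) = √3 - 14*34 = √3 - 476 = -476 + √3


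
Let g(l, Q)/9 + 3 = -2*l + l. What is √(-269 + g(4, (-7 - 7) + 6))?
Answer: 2*I*√83 ≈ 18.221*I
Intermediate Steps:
g(l, Q) = -27 - 9*l (g(l, Q) = -27 + 9*(-2*l + l) = -27 + 9*(-l) = -27 - 9*l)
√(-269 + g(4, (-7 - 7) + 6)) = √(-269 + (-27 - 9*4)) = √(-269 + (-27 - 36)) = √(-269 - 63) = √(-332) = 2*I*√83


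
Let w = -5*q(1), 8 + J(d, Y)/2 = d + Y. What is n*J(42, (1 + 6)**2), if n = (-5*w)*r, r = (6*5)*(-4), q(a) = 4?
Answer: -1992000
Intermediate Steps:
J(d, Y) = -16 + 2*Y + 2*d (J(d, Y) = -16 + 2*(d + Y) = -16 + 2*(Y + d) = -16 + (2*Y + 2*d) = -16 + 2*Y + 2*d)
r = -120 (r = 30*(-4) = -120)
w = -20 (w = -5*4 = -20)
n = -12000 (n = -5*(-20)*(-120) = 100*(-120) = -12000)
n*J(42, (1 + 6)**2) = -12000*(-16 + 2*(1 + 6)**2 + 2*42) = -12000*(-16 + 2*7**2 + 84) = -12000*(-16 + 2*49 + 84) = -12000*(-16 + 98 + 84) = -12000*166 = -1992000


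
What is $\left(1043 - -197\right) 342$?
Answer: $424080$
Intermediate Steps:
$\left(1043 - -197\right) 342 = \left(1043 + \left(\left(-256 + 67\right) + 386\right)\right) 342 = \left(1043 + \left(-189 + 386\right)\right) 342 = \left(1043 + 197\right) 342 = 1240 \cdot 342 = 424080$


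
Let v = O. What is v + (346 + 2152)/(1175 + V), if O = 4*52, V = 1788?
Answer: 618802/2963 ≈ 208.84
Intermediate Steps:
O = 208
v = 208
v + (346 + 2152)/(1175 + V) = 208 + (346 + 2152)/(1175 + 1788) = 208 + 2498/2963 = 618802/2963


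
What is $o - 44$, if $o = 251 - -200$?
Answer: $407$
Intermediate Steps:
$o = 451$ ($o = 251 + 200 = 451$)
$o - 44 = 451 - 44 = 407$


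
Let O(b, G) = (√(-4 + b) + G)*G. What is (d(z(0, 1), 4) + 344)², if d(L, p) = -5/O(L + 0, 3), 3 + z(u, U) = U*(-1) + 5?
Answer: (-6359209*I + 6379824*√3)/(54*(√3 - I)) ≈ 1.1805e+5 + 165.31*I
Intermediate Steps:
z(u, U) = 2 - U (z(u, U) = -3 + (U*(-1) + 5) = -3 + (-U + 5) = -3 + (5 - U) = 2 - U)
O(b, G) = G*(G + √(-4 + b)) (O(b, G) = (G + √(-4 + b))*G = G*(G + √(-4 + b)))
d(L, p) = -5/(9 + 3*√(-4 + L)) (d(L, p) = -5*1/(3*(3 + √(-4 + (L + 0)))) = -5*1/(3*(3 + √(-4 + L))) = -5/(9 + 3*√(-4 + L)))
(d(z(0, 1), 4) + 344)² = (-5/(9 + 3*√(-4 + (2 - 1*1))) + 344)² = (-5/(9 + 3*√(-4 + (2 - 1))) + 344)² = (-5/(9 + 3*√(-4 + 1)) + 344)² = (-5/(9 + 3*√(-3)) + 344)² = (-5/(9 + 3*(I*√3)) + 344)² = (-5/(9 + 3*I*√3) + 344)² = (344 - 5/(9 + 3*I*√3))²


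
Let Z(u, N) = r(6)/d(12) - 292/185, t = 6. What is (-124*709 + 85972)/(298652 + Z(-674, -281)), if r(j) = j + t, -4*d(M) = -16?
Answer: -13320/2046329 ≈ -0.0065092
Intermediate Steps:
d(M) = 4 (d(M) = -1/4*(-16) = 4)
r(j) = 6 + j (r(j) = j + 6 = 6 + j)
Z(u, N) = 263/185 (Z(u, N) = (6 + 6)/4 - 292/185 = 12*(1/4) - 292*1/185 = 3 - 292/185 = 263/185)
(-124*709 + 85972)/(298652 + Z(-674, -281)) = (-124*709 + 85972)/(298652 + 263/185) = (-87916 + 85972)/(55250883/185) = -1944*185/55250883 = -13320/2046329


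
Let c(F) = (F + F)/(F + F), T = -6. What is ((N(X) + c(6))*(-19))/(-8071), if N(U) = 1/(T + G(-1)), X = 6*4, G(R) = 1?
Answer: 76/40355 ≈ 0.0018833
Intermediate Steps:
X = 24
N(U) = -1/5 (N(U) = 1/(-6 + 1) = 1/(-5) = -1/5)
c(F) = 1 (c(F) = (2*F)/((2*F)) = (2*F)*(1/(2*F)) = 1)
((N(X) + c(6))*(-19))/(-8071) = ((-1/5 + 1)*(-19))/(-8071) = ((4/5)*(-19))*(-1/8071) = -76/5*(-1/8071) = 76/40355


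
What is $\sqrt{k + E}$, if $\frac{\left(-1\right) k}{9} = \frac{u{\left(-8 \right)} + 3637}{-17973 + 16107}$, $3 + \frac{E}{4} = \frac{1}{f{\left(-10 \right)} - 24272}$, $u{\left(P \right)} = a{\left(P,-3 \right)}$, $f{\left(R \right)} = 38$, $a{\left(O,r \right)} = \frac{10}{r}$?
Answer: $\frac{\sqrt{313868086500990}}{7536774} \approx 2.3507$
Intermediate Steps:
$u{\left(P \right)} = - \frac{10}{3}$ ($u{\left(P \right)} = \frac{10}{-3} = 10 \left(- \frac{1}{3}\right) = - \frac{10}{3}$)
$E = - \frac{145406}{12117}$ ($E = -12 + \frac{4}{38 - 24272} = -12 + \frac{4}{-24234} = -12 + 4 \left(- \frac{1}{24234}\right) = -12 - \frac{2}{12117} = - \frac{145406}{12117} \approx -12.0$)
$k = \frac{10901}{622}$ ($k = - 9 \frac{- \frac{10}{3} + 3637}{-17973 + 16107} = - 9 \frac{10901}{3 \left(-1866\right)} = - 9 \cdot \frac{10901}{3} \left(- \frac{1}{1866}\right) = \left(-9\right) \left(- \frac{10901}{5598}\right) = \frac{10901}{622} \approx 17.526$)
$\sqrt{k + E} = \sqrt{\frac{10901}{622} - \frac{145406}{12117}} = \sqrt{\frac{41644885}{7536774}} = \frac{\sqrt{313868086500990}}{7536774}$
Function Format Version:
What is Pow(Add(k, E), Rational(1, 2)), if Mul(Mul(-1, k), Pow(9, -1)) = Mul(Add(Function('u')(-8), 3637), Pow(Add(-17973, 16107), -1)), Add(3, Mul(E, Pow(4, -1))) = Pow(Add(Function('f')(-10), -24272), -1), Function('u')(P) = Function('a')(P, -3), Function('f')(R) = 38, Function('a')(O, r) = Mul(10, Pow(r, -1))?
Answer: Mul(Rational(1, 7536774), Pow(313868086500990, Rational(1, 2))) ≈ 2.3507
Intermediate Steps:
Function('u')(P) = Rational(-10, 3) (Function('u')(P) = Mul(10, Pow(-3, -1)) = Mul(10, Rational(-1, 3)) = Rational(-10, 3))
E = Rational(-145406, 12117) (E = Add(-12, Mul(4, Pow(Add(38, -24272), -1))) = Add(-12, Mul(4, Pow(-24234, -1))) = Add(-12, Mul(4, Rational(-1, 24234))) = Add(-12, Rational(-2, 12117)) = Rational(-145406, 12117) ≈ -12.000)
k = Rational(10901, 622) (k = Mul(-9, Mul(Add(Rational(-10, 3), 3637), Pow(Add(-17973, 16107), -1))) = Mul(-9, Mul(Rational(10901, 3), Pow(-1866, -1))) = Mul(-9, Mul(Rational(10901, 3), Rational(-1, 1866))) = Mul(-9, Rational(-10901, 5598)) = Rational(10901, 622) ≈ 17.526)
Pow(Add(k, E), Rational(1, 2)) = Pow(Add(Rational(10901, 622), Rational(-145406, 12117)), Rational(1, 2)) = Pow(Rational(41644885, 7536774), Rational(1, 2)) = Mul(Rational(1, 7536774), Pow(313868086500990, Rational(1, 2)))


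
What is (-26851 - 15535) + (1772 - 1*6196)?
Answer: -46810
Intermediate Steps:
(-26851 - 15535) + (1772 - 1*6196) = -42386 + (1772 - 6196) = -42386 - 4424 = -46810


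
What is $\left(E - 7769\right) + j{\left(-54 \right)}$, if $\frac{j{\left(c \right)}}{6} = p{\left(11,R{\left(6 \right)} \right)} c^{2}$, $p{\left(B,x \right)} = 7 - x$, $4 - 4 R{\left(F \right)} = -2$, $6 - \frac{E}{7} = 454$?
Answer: $85323$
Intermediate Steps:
$E = -3136$ ($E = 42 - 3178 = -3136$)
$R{\left(F \right)} = \frac{3}{2}$ ($R{\left(F \right)} = 1 - - \frac{1}{2} = 1 + \frac{1}{2} = \frac{3}{2}$)
$j{\left(c \right)} = 33 c^{2}$ ($j{\left(c \right)} = 6 \left(7 - \frac{3}{2}\right) c^{2} = 6 \frac{11 c^{2}}{2} = 33 c^{2}$)
$\left(E - 7769\right) + j{\left(-54 \right)} = \left(-3136 - 7769\right) + 33 \left(-54\right)^{2} = -10905 + 33 \cdot 2916 = -10905 + 96228 = 85323$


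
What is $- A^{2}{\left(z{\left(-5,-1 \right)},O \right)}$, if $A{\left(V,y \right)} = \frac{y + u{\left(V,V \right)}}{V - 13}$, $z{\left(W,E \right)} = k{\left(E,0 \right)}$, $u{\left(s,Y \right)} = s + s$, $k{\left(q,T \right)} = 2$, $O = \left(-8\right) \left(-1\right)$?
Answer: $- \frac{144}{121} \approx -1.1901$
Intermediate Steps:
$O = 8$
$u{\left(s,Y \right)} = 2 s$
$z{\left(W,E \right)} = 2$
$A{\left(V,y \right)} = \frac{y + 2 V}{-13 + V}$ ($A{\left(V,y \right)} = \frac{y + 2 V}{V - 13} = \frac{y + 2 V}{-13 + V}$)
$- A^{2}{\left(z{\left(-5,-1 \right)},O \right)} = - \left(\frac{8 + 2 \cdot 2}{-13 + 2}\right)^{2} = - \left(\frac{8 + 4}{-11}\right)^{2} = - \left(\left(- \frac{1}{11}\right) 12\right)^{2} = - \left(- \frac{12}{11}\right)^{2} = \left(-1\right) \frac{144}{121} = - \frac{144}{121}$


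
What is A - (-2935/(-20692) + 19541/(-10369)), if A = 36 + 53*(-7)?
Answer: -71502132223/214555348 ≈ -333.26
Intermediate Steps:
A = -335 (A = 36 - 371 = -335)
A - (-2935/(-20692) + 19541/(-10369)) = -335 - (-2935/(-20692) + 19541/(-10369)) = -335 - (-2935*(-1/20692) + 19541*(-1/10369)) = -335 - (2935/20692 - 19541/10369) = -335 - 1*(-373909357/214555348) = -335 + 373909357/214555348 = -71502132223/214555348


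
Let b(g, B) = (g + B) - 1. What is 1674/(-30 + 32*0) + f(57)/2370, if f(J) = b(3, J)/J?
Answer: -7537963/135090 ≈ -55.800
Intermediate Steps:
b(g, B) = -1 + B + g (b(g, B) = (B + g) - 1 = -1 + B + g)
f(J) = (2 + J)/J (f(J) = (-1 + J + 3)/J = (2 + J)/J)
1674/(-30 + 32*0) + f(57)/2370 = 1674/(-30 + 32*0) + ((2 + 57)/57)/2370 = 1674/(-30 + 0) + ((1/57)*59)*(1/2370) = 1674/(-30) + (59/57)*(1/2370) = 1674*(-1/30) + 59/135090 = -279/5 + 59/135090 = -7537963/135090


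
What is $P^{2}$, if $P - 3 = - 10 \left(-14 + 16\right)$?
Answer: $289$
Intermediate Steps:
$P = -17$ ($P = 3 - 10 \left(-14 + 16\right) = 3 - 20 = -17$)
$P^{2} = \left(-17\right)^{2} = 289$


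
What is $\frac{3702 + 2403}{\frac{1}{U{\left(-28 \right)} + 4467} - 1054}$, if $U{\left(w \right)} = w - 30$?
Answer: $- \frac{5383389}{929417} \approx -5.7922$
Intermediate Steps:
$U{\left(w \right)} = -30 + w$ ($U{\left(w \right)} = w - 30 = -30 + w$)
$\frac{3702 + 2403}{\frac{1}{U{\left(-28 \right)} + 4467} - 1054} = \frac{3702 + 2403}{\frac{1}{\left(-30 - 28\right) + 4467} - 1054} = \frac{6105}{\frac{1}{-58 + 4467} + \left(-2023 + 969\right)} = \frac{6105}{\frac{1}{4409} - 1054} = \frac{6105}{- \frac{4647085}{4409}} = 6105 \left(- \frac{4409}{4647085}\right) = - \frac{5383389}{929417}$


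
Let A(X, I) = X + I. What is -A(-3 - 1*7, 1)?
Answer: 9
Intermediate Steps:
A(X, I) = I + X
-A(-3 - 1*7, 1) = -(1 + (-3 - 1*7)) = -(1 + (-3 - 7)) = -(1 - 10) = -1*(-9) = 9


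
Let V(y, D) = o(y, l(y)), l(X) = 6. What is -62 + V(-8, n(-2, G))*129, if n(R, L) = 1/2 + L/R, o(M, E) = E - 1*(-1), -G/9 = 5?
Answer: 841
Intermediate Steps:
G = -45 (G = -9*5 = -45)
o(M, E) = 1 + E (o(M, E) = E + 1 = 1 + E)
n(R, L) = ½ + L/R (n(R, L) = 1*(½) + L/R = ½ + L/R)
V(y, D) = 7 (V(y, D) = 1 + 6 = 7)
-62 + V(-8, n(-2, G))*129 = -62 + 7*129 = -62 + 903 = 841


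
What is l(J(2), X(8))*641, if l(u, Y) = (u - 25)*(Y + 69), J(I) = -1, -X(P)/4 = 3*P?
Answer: 449982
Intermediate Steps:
X(P) = -12*P
l(u, Y) = (-25 + u)*(69 + Y)
l(J(2), X(8))*641 = (-1725 - (-300)*8 + 69*(-1) - 12*8*(-1))*641 = (-1725 - 25*(-96) - 69 - 96*(-1))*641 = (-1725 + 2400 - 69 + 96)*641 = 702*641 = 449982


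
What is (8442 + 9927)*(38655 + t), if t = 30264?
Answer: 1265973111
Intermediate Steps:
(8442 + 9927)*(38655 + t) = (8442 + 9927)*(38655 + 30264) = 18369*68919 = 1265973111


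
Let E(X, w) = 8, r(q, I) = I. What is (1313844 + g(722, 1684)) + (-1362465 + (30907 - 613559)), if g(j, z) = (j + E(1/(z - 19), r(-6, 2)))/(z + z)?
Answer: -1063063367/1684 ≈ -6.3127e+5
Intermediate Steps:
g(j, z) = (8 + j)/(2*z) (g(j, z) = (j + 8)/(z + z) = (8 + j)/((2*z)) = (8 + j)*(1/(2*z)) = (8 + j)/(2*z))
(1313844 + g(722, 1684)) + (-1362465 + (30907 - 613559)) = (1313844 + (1/2)*(8 + 722)/1684) + (-1362465 + (30907 - 613559)) = (1313844 + (1/2)*(1/1684)*730) + (-1362465 - 582652) = (1313844 + 365/1684) - 1945117 = 2212513661/1684 - 1945117 = -1063063367/1684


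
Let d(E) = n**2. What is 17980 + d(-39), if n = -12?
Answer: 18124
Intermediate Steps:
d(E) = 144 (d(E) = (-12)**2 = 144)
17980 + d(-39) = 17980 + 144 = 18124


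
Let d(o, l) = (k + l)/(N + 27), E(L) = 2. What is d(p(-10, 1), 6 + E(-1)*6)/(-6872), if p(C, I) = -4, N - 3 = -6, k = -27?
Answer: 3/54976 ≈ 5.4569e-5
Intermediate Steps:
N = -3 (N = 3 - 6 = -3)
d(o, l) = -9/8 + l/24 (d(o, l) = (-27 + l)/(-3 + 27) = (-27 + l)/24 = (-27 + l)*(1/24) = -9/8 + l/24)
d(p(-10, 1), 6 + E(-1)*6)/(-6872) = (-9/8 + (6 + 2*6)/24)/(-6872) = (-9/8 + (6 + 12)/24)*(-1/6872) = (-9/8 + (1/24)*18)*(-1/6872) = (-9/8 + 3/4)*(-1/6872) = -3/8*(-1/6872) = 3/54976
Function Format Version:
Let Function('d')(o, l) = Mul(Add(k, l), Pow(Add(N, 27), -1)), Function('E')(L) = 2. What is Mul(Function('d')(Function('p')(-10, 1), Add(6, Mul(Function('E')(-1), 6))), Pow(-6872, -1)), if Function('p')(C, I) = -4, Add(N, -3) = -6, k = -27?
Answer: Rational(3, 54976) ≈ 5.4569e-5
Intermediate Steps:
N = -3 (N = Add(3, -6) = -3)
Function('d')(o, l) = Add(Rational(-9, 8), Mul(Rational(1, 24), l)) (Function('d')(o, l) = Mul(Add(-27, l), Pow(Add(-3, 27), -1)) = Mul(Add(-27, l), Pow(24, -1)) = Mul(Add(-27, l), Rational(1, 24)) = Add(Rational(-9, 8), Mul(Rational(1, 24), l)))
Mul(Function('d')(Function('p')(-10, 1), Add(6, Mul(Function('E')(-1), 6))), Pow(-6872, -1)) = Mul(Add(Rational(-9, 8), Mul(Rational(1, 24), Add(6, Mul(2, 6)))), Pow(-6872, -1)) = Mul(Add(Rational(-9, 8), Mul(Rational(1, 24), Add(6, 12))), Rational(-1, 6872)) = Mul(Add(Rational(-9, 8), Mul(Rational(1, 24), 18)), Rational(-1, 6872)) = Mul(Add(Rational(-9, 8), Rational(3, 4)), Rational(-1, 6872)) = Mul(Rational(-3, 8), Rational(-1, 6872)) = Rational(3, 54976)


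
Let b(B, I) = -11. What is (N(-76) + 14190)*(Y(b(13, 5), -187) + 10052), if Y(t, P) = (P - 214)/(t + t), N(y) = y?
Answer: 1563443065/11 ≈ 1.4213e+8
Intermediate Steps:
Y(t, P) = (-214 + P)/(2*t) (Y(t, P) = (-214 + P)/((2*t)) = (-214 + P)*(1/(2*t)) = (-214 + P)/(2*t))
(N(-76) + 14190)*(Y(b(13, 5), -187) + 10052) = (-76 + 14190)*((1/2)*(-214 - 187)/(-11) + 10052) = 14114*((1/2)*(-1/11)*(-401) + 10052) = 14114*(401/22 + 10052) = 14114*(221545/22) = 1563443065/11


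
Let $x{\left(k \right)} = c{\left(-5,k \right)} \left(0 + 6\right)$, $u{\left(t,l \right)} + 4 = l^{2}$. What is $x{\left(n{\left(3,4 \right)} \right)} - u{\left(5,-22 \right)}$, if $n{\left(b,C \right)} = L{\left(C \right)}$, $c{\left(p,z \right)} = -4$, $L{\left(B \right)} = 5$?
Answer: $-504$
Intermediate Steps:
$u{\left(t,l \right)} = -4 + l^{2}$
$n{\left(b,C \right)} = 5$
$x{\left(k \right)} = -24$ ($x{\left(k \right)} = - 4 \left(0 + 6\right) = \left(-4\right) 6 = -24$)
$x{\left(n{\left(3,4 \right)} \right)} - u{\left(5,-22 \right)} = -24 - \left(-4 + \left(-22\right)^{2}\right) = -24 - \left(-4 + 484\right) = -24 - 480 = -504$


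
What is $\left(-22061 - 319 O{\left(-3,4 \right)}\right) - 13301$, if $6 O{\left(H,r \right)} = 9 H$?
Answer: $- \frac{67853}{2} \approx -33927.0$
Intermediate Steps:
$O{\left(H,r \right)} = \frac{3 H}{2}$ ($O{\left(H,r \right)} = \frac{9 H}{6} = \frac{3 H}{2}$)
$\left(-22061 - 319 O{\left(-3,4 \right)}\right) - 13301 = \left(-22061 - 319 \cdot \frac{3}{2} \left(-3\right)\right) - 13301 = \left(-22061 - - \frac{2871}{2}\right) - 13301 = \left(-22061 + \frac{2871}{2}\right) - 13301 = - \frac{41251}{2} - 13301 = - \frac{67853}{2}$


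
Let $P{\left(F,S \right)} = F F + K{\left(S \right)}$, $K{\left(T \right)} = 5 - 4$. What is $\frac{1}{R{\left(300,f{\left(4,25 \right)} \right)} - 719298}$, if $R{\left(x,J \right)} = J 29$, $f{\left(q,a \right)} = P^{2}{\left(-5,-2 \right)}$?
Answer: $- \frac{1}{699694} \approx -1.4292 \cdot 10^{-6}$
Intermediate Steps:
$K{\left(T \right)} = 1$ ($K{\left(T \right)} = 5 - 4 = 1$)
$P{\left(F,S \right)} = 1 + F^{2}$ ($P{\left(F,S \right)} = F F + 1 = F^{2} + 1 = 1 + F^{2}$)
$f{\left(q,a \right)} = 676$ ($f{\left(q,a \right)} = \left(1 + \left(-5\right)^{2}\right)^{2} = \left(1 + 25\right)^{2} = 26^{2} = 676$)
$R{\left(x,J \right)} = 29 J$
$\frac{1}{R{\left(300,f{\left(4,25 \right)} \right)} - 719298} = \frac{1}{29 \cdot 676 - 719298} = \frac{1}{19604 - 719298} = \frac{1}{-699694} = - \frac{1}{699694}$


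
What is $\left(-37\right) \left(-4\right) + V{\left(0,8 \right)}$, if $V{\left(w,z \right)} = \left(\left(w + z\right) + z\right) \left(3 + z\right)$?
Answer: $324$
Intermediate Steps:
$V{\left(w,z \right)} = \left(3 + z\right) \left(w + 2 z\right)$ ($V{\left(w,z \right)} = \left(w + 2 z\right) \left(3 + z\right) = \left(3 + z\right) \left(w + 2 z\right)$)
$\left(-37\right) \left(-4\right) + V{\left(0,8 \right)} = \left(-37\right) \left(-4\right) + \left(2 \cdot 8^{2} + 3 \cdot 0 + 6 \cdot 8 + 0 \cdot 8\right) = 148 + \left(2 \cdot 64 + 0 + 48 + 0\right) = 148 + \left(128 + 0 + 48 + 0\right) = 148 + 176 = 324$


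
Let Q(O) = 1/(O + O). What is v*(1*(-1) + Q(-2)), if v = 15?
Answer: -75/4 ≈ -18.750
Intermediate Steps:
Q(O) = 1/(2*O)
v*(1*(-1) + Q(-2)) = 15*(1*(-1) + (½)/(-2)) = 15*(-1 + (½)*(-½)) = 15*(-1 - ¼) = 15*(-5/4) = -75/4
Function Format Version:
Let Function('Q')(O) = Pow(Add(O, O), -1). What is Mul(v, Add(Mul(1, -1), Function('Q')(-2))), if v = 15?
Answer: Rational(-75, 4) ≈ -18.750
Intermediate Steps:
Function('Q')(O) = Mul(Rational(1, 2), Pow(O, -1)) (Function('Q')(O) = Pow(Mul(2, O), -1) = Mul(Rational(1, 2), Pow(O, -1)))
Mul(v, Add(Mul(1, -1), Function('Q')(-2))) = Mul(15, Add(Mul(1, -1), Mul(Rational(1, 2), Pow(-2, -1)))) = Mul(15, Add(-1, Mul(Rational(1, 2), Rational(-1, 2)))) = Mul(15, Add(-1, Rational(-1, 4))) = Mul(15, Rational(-5, 4)) = Rational(-75, 4)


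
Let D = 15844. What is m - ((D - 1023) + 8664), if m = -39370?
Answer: -62855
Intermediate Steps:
m - ((D - 1023) + 8664) = -39370 - ((15844 - 1023) + 8664) = -39370 - (14821 + 8664) = -39370 - 1*23485 = -39370 - 23485 = -62855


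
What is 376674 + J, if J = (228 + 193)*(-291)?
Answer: 254163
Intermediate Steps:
J = -122511 (J = 421*(-291) = -122511)
376674 + J = 376674 - 122511 = 254163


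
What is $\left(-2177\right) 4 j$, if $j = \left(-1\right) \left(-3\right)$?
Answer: $-26124$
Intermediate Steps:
$j = 3$
$\left(-2177\right) 4 j = \left(-2177\right) 4 \cdot 3 = \left(-8708\right) 3 = -26124$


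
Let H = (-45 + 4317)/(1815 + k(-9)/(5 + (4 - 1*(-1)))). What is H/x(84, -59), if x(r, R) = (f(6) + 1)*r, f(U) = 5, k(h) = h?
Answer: 1780/380961 ≈ 0.0046724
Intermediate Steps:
x(r, R) = 6*r (x(r, R) = (5 + 1)*r = 6*r)
H = 14240/6047 (H = (-45 + 4317)/(1815 - 9/(5 + (4 - 1*(-1)))) = 4272/(1815 - 9/(5 + (4 + 1))) = 4272/(1815 - 9/(5 + 5)) = 4272/(1815 - 9/10) = 4272/(18141/10) = 4272*(10/18141) = 14240/6047 ≈ 2.3549)
H/x(84, -59) = 14240/(6047*((6*84))) = (14240/6047)/504 = (14240/6047)*(1/504) = 1780/380961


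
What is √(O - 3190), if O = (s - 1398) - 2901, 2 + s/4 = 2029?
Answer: √619 ≈ 24.880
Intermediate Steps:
s = 8108 (s = -8 + 4*2029 = -8 + 8116 = 8108)
O = 3809 (O = (8108 - 1398) - 2901 = 6710 - 2901 = 3809)
√(O - 3190) = √(3809 - 3190) = √619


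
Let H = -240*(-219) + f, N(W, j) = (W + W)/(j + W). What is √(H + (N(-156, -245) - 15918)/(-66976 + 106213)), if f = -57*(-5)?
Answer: √1453578173540621887/5244679 ≈ 229.88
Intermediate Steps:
N(W, j) = 2*W/(W + j) (N(W, j) = (2*W)/(W + j) = 2*W/(W + j))
f = 285
H = 52845 (H = -240*(-219) + 285 = 52560 + 285 = 52845)
√(H + (N(-156, -245) - 15918)/(-66976 + 106213)) = √(52845 + (2*(-156)/(-156 - 245) - 15918)/(-66976 + 106213)) = √(52845 + (2*(-156)/(-401) - 15918)/39237) = √(52845 + (2*(-156)*(-1/401) - 15918)*(1/39237)) = √(52845 + (312/401 - 15918)*(1/39237)) = √(52845 - 6382806/401*1/39237) = √(52845 - 2127602/5244679) = √(277152934153/5244679) = √1453578173540621887/5244679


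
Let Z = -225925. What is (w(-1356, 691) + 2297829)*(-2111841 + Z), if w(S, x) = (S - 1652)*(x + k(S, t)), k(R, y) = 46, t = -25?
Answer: -189202415678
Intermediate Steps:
w(S, x) = (-1652 + S)*(46 + x) (w(S, x) = (S - 1652)*(x + 46) = (-1652 + S)*(46 + x))
(w(-1356, 691) + 2297829)*(-2111841 + Z) = ((-75992 - 1652*691 + 46*(-1356) - 1356*691) + 2297829)*(-2111841 - 225925) = ((-75992 - 1141532 - 62376 - 936996) + 2297829)*(-2337766) = (-2216896 + 2297829)*(-2337766) = 80933*(-2337766) = -189202415678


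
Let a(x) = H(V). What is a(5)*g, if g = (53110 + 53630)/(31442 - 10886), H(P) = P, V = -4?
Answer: -11860/571 ≈ -20.771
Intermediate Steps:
a(x) = -4
g = 2965/571 (g = 106740/20556 = 106740*(1/20556) = 2965/571 ≈ 5.1926)
a(5)*g = -4*2965/571 = -11860/571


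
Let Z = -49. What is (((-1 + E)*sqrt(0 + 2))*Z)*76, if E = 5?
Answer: -14896*sqrt(2) ≈ -21066.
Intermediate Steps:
(((-1 + E)*sqrt(0 + 2))*Z)*76 = (((-1 + 5)*sqrt(0 + 2))*(-49))*76 = ((4*sqrt(2))*(-49))*76 = -196*sqrt(2)*76 = -14896*sqrt(2)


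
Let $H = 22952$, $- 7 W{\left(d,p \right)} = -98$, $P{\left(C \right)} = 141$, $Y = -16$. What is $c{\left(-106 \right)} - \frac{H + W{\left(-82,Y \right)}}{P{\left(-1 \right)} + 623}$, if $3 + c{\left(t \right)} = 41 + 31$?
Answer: $\frac{14875}{382} \approx 38.94$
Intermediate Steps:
$W{\left(d,p \right)} = 14$ ($W{\left(d,p \right)} = \left(- \frac{1}{7}\right) \left(-98\right) = 14$)
$c{\left(t \right)} = 69$ ($c{\left(t \right)} = -3 + \left(41 + 31\right) = -3 + 72 = 69$)
$c{\left(-106 \right)} - \frac{H + W{\left(-82,Y \right)}}{P{\left(-1 \right)} + 623} = 69 - \frac{22952 + 14}{141 + 623} = 69 - \frac{22966}{764} = 69 - 22966 \cdot \frac{1}{764} = 69 - \frac{11483}{382} = \frac{14875}{382}$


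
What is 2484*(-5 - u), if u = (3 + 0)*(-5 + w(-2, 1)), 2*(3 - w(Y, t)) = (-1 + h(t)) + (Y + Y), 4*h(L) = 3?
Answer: -26703/2 ≈ -13352.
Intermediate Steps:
h(L) = 3/4 (h(L) = (1/4)*3 = 3/4)
w(Y, t) = 25/8 - Y (w(Y, t) = 3 - ((-1 + 3/4) + (Y + Y))/2 = 3 - (-1/4 + 2*Y)/2 = 3 + (1/8 - Y) = 25/8 - Y)
u = 3/8 (u = (3 + 0)*(-5 + (25/8 - 1*(-2))) = 3*(-5 + (25/8 + 2)) = 3*(-5 + 41/8) = 3*(1/8) = 3/8 ≈ 0.37500)
2484*(-5 - u) = 2484*(-5 - 1*3/8) = 2484*(-5 - 3/8) = 2484*(-43/8) = -26703/2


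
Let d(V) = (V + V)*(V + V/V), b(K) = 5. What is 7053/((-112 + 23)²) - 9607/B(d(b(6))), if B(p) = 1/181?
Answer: -13773558454/7921 ≈ -1.7389e+6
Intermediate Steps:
d(V) = 2*V*(1 + V) (d(V) = (2*V)*(V + 1) = (2*V)*(1 + V) = 2*V*(1 + V))
B(p) = 1/181
7053/((-112 + 23)²) - 9607/B(d(b(6))) = 7053/((-112 + 23)²) - 9607/1/181 = 7053/((-89)²) - 9607*181 = 7053/7921 - 1738867 = -13773558454/7921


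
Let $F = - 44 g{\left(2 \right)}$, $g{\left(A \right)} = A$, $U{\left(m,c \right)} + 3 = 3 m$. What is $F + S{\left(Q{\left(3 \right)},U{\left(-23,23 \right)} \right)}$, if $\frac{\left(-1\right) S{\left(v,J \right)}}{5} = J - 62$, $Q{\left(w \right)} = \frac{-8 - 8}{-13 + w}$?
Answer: $582$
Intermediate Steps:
$U{\left(m,c \right)} = -3 + 3 m$
$Q{\left(w \right)} = - \frac{16}{-13 + w}$
$S{\left(v,J \right)} = 310 - 5 J$ ($S{\left(v,J \right)} = - 5 \left(J - 62\right) = - 5 \left(-62 + J\right) = 310 - 5 J$)
$F = -88$ ($F = \left(-44\right) 2 = -88$)
$F + S{\left(Q{\left(3 \right)},U{\left(-23,23 \right)} \right)} = -88 - \left(-310 + 5 \left(-3 + 3 \left(-23\right)\right)\right) = -88 - \left(-310 + 5 \left(-3 - 69\right)\right) = -88 + \left(310 - -360\right) = -88 + \left(310 + 360\right) = -88 + 670 = 582$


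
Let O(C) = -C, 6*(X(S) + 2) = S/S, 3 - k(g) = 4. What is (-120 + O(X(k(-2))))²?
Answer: 502681/36 ≈ 13963.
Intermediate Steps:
k(g) = -1 (k(g) = 3 - 1*4 = 3 - 4 = -1)
X(S) = -11/6 (X(S) = -2 + (S/S)/6 = -2 + (⅙)*1 = -2 + ⅙ = -11/6)
(-120 + O(X(k(-2))))² = (-120 - 1*(-11/6))² = (-120 + 11/6)² = (-709/6)² = 502681/36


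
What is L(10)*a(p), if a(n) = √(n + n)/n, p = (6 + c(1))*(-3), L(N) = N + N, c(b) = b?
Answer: -20*I*√42/21 ≈ -6.1721*I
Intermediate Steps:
L(N) = 2*N
p = -21 (p = (6 + 1)*(-3) = 7*(-3) = -21)
a(n) = √2/√n (a(n) = √(2*n)/n = (√2*√n)/n = √2/√n)
L(10)*a(p) = (2*10)*(√2/√(-21)) = 20*(√2*(-I*√21/21)) = 20*(-I*√42/21) = -20*I*√42/21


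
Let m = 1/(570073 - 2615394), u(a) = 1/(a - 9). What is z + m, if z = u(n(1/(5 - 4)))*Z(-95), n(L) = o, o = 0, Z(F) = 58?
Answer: -118628627/18407889 ≈ -6.4444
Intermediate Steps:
n(L) = 0
u(a) = 1/(-9 + a)
z = -58/9 (z = 58/(-9 + 0) = 58/(-9) = -⅑*58 = -58/9 ≈ -6.4444)
m = -1/2045321 (m = 1/(-2045321) = -1/2045321 ≈ -4.8892e-7)
z + m = -58/9 - 1/2045321 = -118628627/18407889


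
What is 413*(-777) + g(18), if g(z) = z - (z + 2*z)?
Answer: -320937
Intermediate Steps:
g(z) = -2*z (g(z) = z - 3*z = -2*z)
413*(-777) + g(18) = 413*(-777) - 2*18 = -320901 - 36 = -320937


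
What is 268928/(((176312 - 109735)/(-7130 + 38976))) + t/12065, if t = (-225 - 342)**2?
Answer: 103349455099873/803251505 ≈ 1.2866e+5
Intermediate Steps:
t = 321489 (t = (-567)**2 = 321489)
268928/(((176312 - 109735)/(-7130 + 38976))) + t/12065 = 268928/(((176312 - 109735)/(-7130 + 38976))) + 321489/12065 = 268928/((66577/31846)) + 321489*(1/12065) = 268928/((66577*(1/31846))) + 321489/12065 = 268928/(66577/31846) + 321489/12065 = 268928*(31846/66577) + 321489/12065 = 8564281088/66577 + 321489/12065 = 103349455099873/803251505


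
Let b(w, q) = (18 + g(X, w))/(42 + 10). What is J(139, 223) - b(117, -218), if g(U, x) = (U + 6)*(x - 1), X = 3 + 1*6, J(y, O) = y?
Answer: 2735/26 ≈ 105.19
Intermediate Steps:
X = 9 (X = 3 + 6 = 9)
g(U, x) = (-1 + x)*(6 + U) (g(U, x) = (6 + U)*(-1 + x) = (-1 + x)*(6 + U))
b(w, q) = 3/52 + 15*w/52 (b(w, q) = (18 + (-6 - 1*9 + 6*w + 9*w))/(42 + 10) = (18 + (-6 - 9 + 6*w + 9*w))/52 = (18 + (-15 + 15*w))*(1/52) = (3 + 15*w)*(1/52) = 3/52 + 15*w/52)
J(139, 223) - b(117, -218) = 139 - (3/52 + (15/52)*117) = 139 - (3/52 + 135/4) = 139 - 1*879/26 = 139 - 879/26 = 2735/26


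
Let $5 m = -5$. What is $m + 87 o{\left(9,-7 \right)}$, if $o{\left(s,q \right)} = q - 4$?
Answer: $-958$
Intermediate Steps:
$o{\left(s,q \right)} = -4 + q$
$m = -1$ ($m = \frac{1}{5} \left(-5\right) = -1$)
$m + 87 o{\left(9,-7 \right)} = -1 + 87 \left(-4 - 7\right) = -1 + 87 \left(-11\right) = -1 - 957 = -958$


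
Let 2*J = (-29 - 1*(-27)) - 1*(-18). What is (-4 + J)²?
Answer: 16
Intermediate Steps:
J = 8 (J = ((-29 - 1*(-27)) - 1*(-18))/2 = ((-29 + 27) + 18)/2 = (-2 + 18)/2 = (½)*16 = 8)
(-4 + J)² = (-4 + 8)² = 4² = 16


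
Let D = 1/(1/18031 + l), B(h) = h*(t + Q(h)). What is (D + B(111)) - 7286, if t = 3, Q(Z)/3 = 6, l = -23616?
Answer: -2109938588756/425820095 ≈ -4955.0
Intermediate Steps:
Q(Z) = 18 (Q(Z) = 3*6 = 18)
B(h) = 21*h (B(h) = h*(3 + 18) = h*21 = 21*h)
D = -18031/425820095 (D = 1/(1/18031 - 23616) = 1/(-425820095/18031) = -18031/425820095 ≈ -4.2344e-5)
(D + B(111)) - 7286 = (-18031/425820095 + 21*111) - 7286 = (-18031/425820095 + 2331) - 7286 = 992586623414/425820095 - 7286 = -2109938588756/425820095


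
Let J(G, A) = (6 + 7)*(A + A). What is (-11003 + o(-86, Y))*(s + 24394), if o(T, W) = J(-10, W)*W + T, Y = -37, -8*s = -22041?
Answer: 5322314465/8 ≈ 6.6529e+8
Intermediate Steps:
s = 22041/8 (s = -⅛*(-22041) = 22041/8 ≈ 2755.1)
J(G, A) = 26*A (J(G, A) = 13*(2*A) = 26*A)
o(T, W) = T + 26*W² (o(T, W) = (26*W)*W + T = 26*W² + T = T + 26*W²)
(-11003 + o(-86, Y))*(s + 24394) = (-11003 + (-86 + 26*(-37)²))*(22041/8 + 24394) = (-11003 + (-86 + 26*1369))*(217193/8) = (-11003 + (-86 + 35594))*(217193/8) = (-11003 + 35508)*(217193/8) = 24505*(217193/8) = 5322314465/8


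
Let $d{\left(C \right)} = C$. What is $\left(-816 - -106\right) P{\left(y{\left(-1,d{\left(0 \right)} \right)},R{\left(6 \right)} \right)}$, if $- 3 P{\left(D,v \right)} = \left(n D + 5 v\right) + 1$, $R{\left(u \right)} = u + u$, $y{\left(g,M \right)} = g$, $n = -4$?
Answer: $\frac{46150}{3} \approx 15383.0$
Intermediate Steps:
$R{\left(u \right)} = 2 u$
$P{\left(D,v \right)} = - \frac{1}{3} - \frac{5 v}{3} + \frac{4 D}{3}$ ($P{\left(D,v \right)} = - \frac{\left(- 4 D + 5 v\right) + 1}{3} = - \frac{1 - 4 D + 5 v}{3} = - \frac{1}{3} - \frac{5 v}{3} + \frac{4 D}{3}$)
$\left(-816 - -106\right) P{\left(y{\left(-1,d{\left(0 \right)} \right)},R{\left(6 \right)} \right)} = \left(-816 - -106\right) \left(- \frac{1}{3} - \frac{5 \cdot 2 \cdot 6}{3} + \frac{4}{3} \left(-1\right)\right) = \left(-816 + 106\right) \left(- \frac{1}{3} - 20 - \frac{4}{3}\right) = - 710 \left(- \frac{1}{3} - 20 - \frac{4}{3}\right) = \left(-710\right) \left(- \frac{65}{3}\right) = \frac{46150}{3}$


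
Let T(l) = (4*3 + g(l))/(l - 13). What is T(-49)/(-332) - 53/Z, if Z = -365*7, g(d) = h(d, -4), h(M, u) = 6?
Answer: 568471/26296060 ≈ 0.021618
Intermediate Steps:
g(d) = 6
Z = -2555
T(l) = 18/(-13 + l) (T(l) = (4*3 + 6)/(l - 13) = (12 + 6)/(-13 + l) = 18/(-13 + l))
T(-49)/(-332) - 53/Z = (18/(-13 - 49))/(-332) - 53/(-2555) = (18/(-62))*(-1/332) - 53*(-1/2555) = (18*(-1/62))*(-1/332) + 53/2555 = -9/31*(-1/332) + 53/2555 = 9/10292 + 53/2555 = 568471/26296060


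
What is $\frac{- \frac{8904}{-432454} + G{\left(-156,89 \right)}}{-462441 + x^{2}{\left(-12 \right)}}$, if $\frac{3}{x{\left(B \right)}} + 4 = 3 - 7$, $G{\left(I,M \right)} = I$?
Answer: $\frac{143901696}{426633385387} \approx 0.0003373$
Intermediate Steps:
$x{\left(B \right)} = - \frac{3}{8}$ ($x{\left(B \right)} = \frac{3}{-4 + \left(3 - 7\right)} = \frac{3}{-4 - 4} = \frac{3}{-8} = 3 \left(- \frac{1}{8}\right) = - \frac{3}{8}$)
$\frac{- \frac{8904}{-432454} + G{\left(-156,89 \right)}}{-462441 + x^{2}{\left(-12 \right)}} = \frac{- \frac{8904}{-432454} - 156}{-462441 + \left(- \frac{3}{8}\right)^{2}} = \frac{\left(-8904\right) \left(- \frac{1}{432454}\right) - 156}{-462441 + \frac{9}{64}} = \frac{\frac{4452}{216227} - 156}{- \frac{29596215}{64}} = \left(- \frac{33726960}{216227}\right) \left(- \frac{64}{29596215}\right) = \frac{143901696}{426633385387}$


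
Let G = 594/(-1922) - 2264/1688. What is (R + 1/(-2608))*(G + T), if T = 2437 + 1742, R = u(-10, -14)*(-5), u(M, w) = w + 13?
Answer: 11044624696781/528826768 ≈ 20885.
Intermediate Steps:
u(M, w) = 13 + w
G = -334630/202771 (G = 594*(-1/1922) - 2264*1/1688 = -297/961 - 283/211 = -334630/202771 ≈ -1.6503)
R = 5 (R = (13 - 14)*(-5) = -1*(-5) = 5)
T = 4179
(R + 1/(-2608))*(G + T) = (5 + 1/(-2608))*(-334630/202771 + 4179) = (5 - 1/2608)*(847045379/202771) = (13039/2608)*(847045379/202771) = 11044624696781/528826768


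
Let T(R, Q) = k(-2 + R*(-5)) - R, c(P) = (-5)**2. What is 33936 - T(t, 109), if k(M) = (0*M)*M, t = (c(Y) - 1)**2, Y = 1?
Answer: 34512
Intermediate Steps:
c(P) = 25
t = 576 (t = (25 - 1)**2 = 24**2 = 576)
k(M) = 0 (k(M) = 0*M = 0)
T(R, Q) = -R (T(R, Q) = 0 - R = -R)
33936 - T(t, 109) = 33936 - (-1)*576 = 33936 - 1*(-576) = 33936 + 576 = 34512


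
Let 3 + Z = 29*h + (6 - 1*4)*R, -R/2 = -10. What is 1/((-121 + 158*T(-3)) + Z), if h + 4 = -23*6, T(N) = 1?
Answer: -1/4044 ≈ -0.00024728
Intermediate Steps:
h = -142 (h = -4 - 23*6 = -4 - 138 = -142)
R = 20 (R = -2*(-10) = 20)
Z = -4081 (Z = -3 + (29*(-142) + (6 - 1*4)*20) = -3 + (-4118 + (6 - 4)*20) = -3 + (-4118 + 2*20) = -3 + (-4118 + 40) = -3 - 4078 = -4081)
1/((-121 + 158*T(-3)) + Z) = 1/((-121 + 158*1) - 4081) = 1/((-121 + 158) - 4081) = 1/(37 - 4081) = 1/(-4044) = -1/4044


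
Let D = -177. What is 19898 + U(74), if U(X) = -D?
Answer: 20075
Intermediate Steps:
U(X) = 177 (U(X) = -1*(-177) = 177)
19898 + U(74) = 19898 + 177 = 20075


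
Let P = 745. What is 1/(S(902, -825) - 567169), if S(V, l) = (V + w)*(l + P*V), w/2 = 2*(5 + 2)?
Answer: 1/623616281 ≈ 1.6035e-9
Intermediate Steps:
w = 28 (w = 2*(2*(5 + 2)) = 2*(2*7) = 2*14 = 28)
S(V, l) = (28 + V)*(l + 745*V) (S(V, l) = (V + 28)*(l + 745*V) = (28 + V)*(l + 745*V))
1/(S(902, -825) - 567169) = 1/((28*(-825) + 745*902² + 20860*902 + 902*(-825)) - 567169) = 1/((-23100 + 745*813604 + 18815720 - 744150) - 567169) = 1/((-23100 + 606134980 + 18815720 - 744150) - 567169) = 1/(624183450 - 567169) = 1/623616281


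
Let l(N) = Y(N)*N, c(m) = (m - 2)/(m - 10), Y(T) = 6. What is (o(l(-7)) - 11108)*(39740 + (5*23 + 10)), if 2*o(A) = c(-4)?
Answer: -885623755/2 ≈ -4.4281e+8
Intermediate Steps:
c(m) = (-2 + m)/(-10 + m)
l(N) = 6*N
o(A) = 3/14 (o(A) = ((-2 - 4)/(-10 - 4))/2 = (-6/(-14))/2 = (-1/14*(-6))/2 = (½)*(3/7) = 3/14)
(o(l(-7)) - 11108)*(39740 + (5*23 + 10)) = (3/14 - 11108)*(39740 + (5*23 + 10)) = -155509*(39740 + (115 + 10))/14 = -155509*(39740 + 125)/14 = -155509/14*39865 = -885623755/2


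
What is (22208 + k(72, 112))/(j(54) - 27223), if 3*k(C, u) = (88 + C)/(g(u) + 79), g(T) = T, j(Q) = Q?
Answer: -12725344/15567837 ≈ -0.81741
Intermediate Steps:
k(C, u) = (88 + C)/(3*(79 + u)) (k(C, u) = ((88 + C)/(u + 79))/3 = ((88 + C)/(79 + u))/3 = (88 + C)/(3*(79 + u)))
(22208 + k(72, 112))/(j(54) - 27223) = (22208 + (88 + 72)/(3*(79 + 112)))/(54 - 27223) = (22208 + (1/3)*160/191)/(-27169) = (22208 + (1/3)*(1/191)*160)*(-1/27169) = (22208 + 160/573)*(-1/27169) = (12725344/573)*(-1/27169) = -12725344/15567837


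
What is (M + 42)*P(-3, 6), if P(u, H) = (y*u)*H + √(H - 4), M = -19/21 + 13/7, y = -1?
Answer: 5412/7 + 902*√2/21 ≈ 833.89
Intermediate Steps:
M = 20/21 (M = -19*1/21 + 13*(⅐) = -19/21 + 13/7 = 20/21 ≈ 0.95238)
P(u, H) = √(-4 + H) - H*u (P(u, H) = (-u)*H + √(H - 4) = -H*u + √(-4 + H) = √(-4 + H) - H*u)
(M + 42)*P(-3, 6) = (20/21 + 42)*(√(-4 + 6) - 1*6*(-3)) = 902*(√2 + 18)/21 = 902*(18 + √2)/21 = 5412/7 + 902*√2/21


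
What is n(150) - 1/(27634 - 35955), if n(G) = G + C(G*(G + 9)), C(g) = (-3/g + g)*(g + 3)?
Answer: 236688430661743/416050 ≈ 5.6889e+8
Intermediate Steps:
C(g) = (3 + g)*(g - 3/g) (C(g) = (g - 3/g)*(3 + g) = (3 + g)*(g - 3/g))
n(G) = -3 + G + G²*(9 + G)² - 9/(G*(9 + G)) + 3*G*(9 + G) (n(G) = G + (-3 + (G*(G + 9))² - 9*1/(G*(G + 9)) + 3*(G*(G + 9))) = G + (-3 + (G*(9 + G))² - 9*1/(G*(9 + G)) + 3*(G*(9 + G))) = G + (-3 + G²*(9 + G)² - 9/(G*(9 + G)) + 3*G*(9 + G)) = -3 + G + G²*(9 + G)² - 9/(G*(9 + G)) + 3*G*(9 + G))
n(150) - 1/(27634 - 35955) = (-9 + 150*(9 + 150)*(-3 + 150 + 150²*(9 + 150)² + 3*150*(9 + 150)))/(150*(9 + 150)) - 1/(27634 - 35955) = (1/150)*(-9 + 150*159*(-3 + 150 + 22500*159² + 3*150*159))/159 - 1/(-8321) = (1/150)*(1/159)*(-9 + 150*159*(-3 + 150 + 22500*25281 + 71550)) - 1*(-1/8321) = (1/150)*(1/159)*(-9 + 150*159*(-3 + 150 + 568822500 + 71550)) + 1/8321 = (1/150)*(1/159)*(-9 + 150*159*568894197) + 1/8321 = (1/150)*(1/159)*(-9 + 13568126598450) + 1/8321 = (1/150)*(1/159)*13568126598441 + 1/8321 = 1507569622049/2650 + 1/8321 = 236688430661743/416050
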